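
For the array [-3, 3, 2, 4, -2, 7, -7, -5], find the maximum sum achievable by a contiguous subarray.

Using Kadane's algorithm on [-3, 3, 2, 4, -2, 7, -7, -5]:

Scanning through the array:
Position 1 (value 3): max_ending_here = 3, max_so_far = 3
Position 2 (value 2): max_ending_here = 5, max_so_far = 5
Position 3 (value 4): max_ending_here = 9, max_so_far = 9
Position 4 (value -2): max_ending_here = 7, max_so_far = 9
Position 5 (value 7): max_ending_here = 14, max_so_far = 14
Position 6 (value -7): max_ending_here = 7, max_so_far = 14
Position 7 (value -5): max_ending_here = 2, max_so_far = 14

Maximum subarray: [3, 2, 4, -2, 7]
Maximum sum: 14

The maximum subarray is [3, 2, 4, -2, 7] with sum 14. This subarray runs from index 1 to index 5.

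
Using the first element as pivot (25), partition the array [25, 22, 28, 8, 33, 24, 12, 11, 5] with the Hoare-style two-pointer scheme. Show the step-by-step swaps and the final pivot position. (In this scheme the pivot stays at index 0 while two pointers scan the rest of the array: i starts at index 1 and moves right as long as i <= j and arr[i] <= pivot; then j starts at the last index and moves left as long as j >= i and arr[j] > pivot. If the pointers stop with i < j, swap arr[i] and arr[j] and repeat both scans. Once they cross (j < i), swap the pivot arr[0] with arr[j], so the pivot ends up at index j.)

Hoare-style two-pointer partition with pivot = 25:

Initial array: [25, 22, 28, 8, 33, 24, 12, 11, 5]

Pointers start at i = 1, j = 8.
i stops at index 2 (arr[2]=28 > 25), j stops at index 8 (arr[8]=5 <= 25): swap arr[2] and arr[8], array becomes [25, 22, 5, 8, 33, 24, 12, 11, 28]
i stops at index 4 (arr[4]=33 > 25), j stops at index 7 (arr[7]=11 <= 25): swap arr[4] and arr[7], array becomes [25, 22, 5, 8, 11, 24, 12, 33, 28]
i ends at 7, j ends at 6: the pointers have crossed (j < i), so scanning stops.

Swap pivot arr[0] with arr[6] to place pivot at position 6: [12, 22, 5, 8, 11, 24, 25, 33, 28]
Pivot position: 6

After partitioning with pivot 25, the array becomes [12, 22, 5, 8, 11, 24, 25, 33, 28]. The pivot is placed at index 6. All elements to the left of the pivot are <= 25, and all elements to the right are > 25.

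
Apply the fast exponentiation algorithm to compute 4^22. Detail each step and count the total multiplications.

Computing 4^22 by squaring (build up from 4^1; each line after the first costs one multiplication):

4^1 = 4
4^2 = (4^1)^2 = 4^2 = 16
4^4 = (4^2)^2 = 16^2 = 256
4^5 = 4 * 4^4 = 4 * 256 = 1024
4^10 = (4^5)^2 = 1024^2 = 1048576
4^11 = 4 * 4^10 = 4 * 1048576 = 4194304
4^22 = (4^11)^2 = 4194304^2 = 17592186044416

Result: 17592186044416
Multiplications needed: 6 (6 lines after 4^1)

4^22 = 17592186044416. Using exponentiation by squaring, this requires 6 multiplications. The key idea: if the exponent is even, square the half-power; if odd, multiply by the base once.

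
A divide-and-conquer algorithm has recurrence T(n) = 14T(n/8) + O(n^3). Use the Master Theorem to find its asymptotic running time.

Master Theorem for T(n) = 14T(n/8) + O(n^3):

a = 14, b = 8, c = 3
log_b(a) = log_8(14) = 1.2691

Case 3: c = 3 > log_8(14) = 1.2691
T(n) = O(n^3) = O(n^3)

For T(n) = 14T(n/8) + O(n^3): log_8(14) = 1.2691. This is Case 3 of the Master Theorem (c > log_b(a), work dominated by root), giving O(n^3).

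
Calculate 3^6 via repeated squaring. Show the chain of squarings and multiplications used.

Computing 3^6 by squaring (build up from 3^1; each line after the first costs one multiplication):

3^1 = 3
3^2 = (3^1)^2 = 3^2 = 9
3^3 = 3 * 3^2 = 3 * 9 = 27
3^6 = (3^3)^2 = 27^2 = 729

Result: 729
Multiplications needed: 3 (3 lines after 3^1)

3^6 = 729. Using exponentiation by squaring, this requires 3 multiplications. The key idea: if the exponent is even, square the half-power; if odd, multiply by the base once.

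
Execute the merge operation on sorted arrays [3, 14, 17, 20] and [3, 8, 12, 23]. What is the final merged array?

Merging process:

Compare 3 vs 3: take 3 from left. Merged: [3]
Compare 14 vs 3: take 3 from right. Merged: [3, 3]
Compare 14 vs 8: take 8 from right. Merged: [3, 3, 8]
Compare 14 vs 12: take 12 from right. Merged: [3, 3, 8, 12]
Compare 14 vs 23: take 14 from left. Merged: [3, 3, 8, 12, 14]
Compare 17 vs 23: take 17 from left. Merged: [3, 3, 8, 12, 14, 17]
Compare 20 vs 23: take 20 from left. Merged: [3, 3, 8, 12, 14, 17, 20]
Append remaining from right: [23]. Merged: [3, 3, 8, 12, 14, 17, 20, 23]

Final merged array: [3, 3, 8, 12, 14, 17, 20, 23]
Total comparisons: 7

The merged array is [3, 3, 8, 12, 14, 17, 20, 23], requiring 7 comparisons. The merge step runs in O(n) time where n is the total number of elements.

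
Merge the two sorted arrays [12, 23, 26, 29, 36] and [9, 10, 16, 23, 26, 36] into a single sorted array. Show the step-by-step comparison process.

Merging process:

Compare 12 vs 9: take 9 from right. Merged: [9]
Compare 12 vs 10: take 10 from right. Merged: [9, 10]
Compare 12 vs 16: take 12 from left. Merged: [9, 10, 12]
Compare 23 vs 16: take 16 from right. Merged: [9, 10, 12, 16]
Compare 23 vs 23: take 23 from left. Merged: [9, 10, 12, 16, 23]
Compare 26 vs 23: take 23 from right. Merged: [9, 10, 12, 16, 23, 23]
Compare 26 vs 26: take 26 from left. Merged: [9, 10, 12, 16, 23, 23, 26]
Compare 29 vs 26: take 26 from right. Merged: [9, 10, 12, 16, 23, 23, 26, 26]
Compare 29 vs 36: take 29 from left. Merged: [9, 10, 12, 16, 23, 23, 26, 26, 29]
Compare 36 vs 36: take 36 from left. Merged: [9, 10, 12, 16, 23, 23, 26, 26, 29, 36]
Append remaining from right: [36]. Merged: [9, 10, 12, 16, 23, 23, 26, 26, 29, 36, 36]

Final merged array: [9, 10, 12, 16, 23, 23, 26, 26, 29, 36, 36]
Total comparisons: 10

The merged array is [9, 10, 12, 16, 23, 23, 26, 26, 29, 36, 36], requiring 10 comparisons. The merge step runs in O(n) time where n is the total number of elements.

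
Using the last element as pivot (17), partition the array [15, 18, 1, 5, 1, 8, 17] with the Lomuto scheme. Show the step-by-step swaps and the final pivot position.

Lomuto partition with pivot = 17:

Initial array: [15, 18, 1, 5, 1, 8, 17]

arr[0]=15 <= 17: swap with position 0, array becomes [15, 18, 1, 5, 1, 8, 17]
arr[1]=18 > 17: no swap
arr[2]=1 <= 17: swap with position 1, array becomes [15, 1, 18, 5, 1, 8, 17]
arr[3]=5 <= 17: swap with position 2, array becomes [15, 1, 5, 18, 1, 8, 17]
arr[4]=1 <= 17: swap with position 3, array becomes [15, 1, 5, 1, 18, 8, 17]
arr[5]=8 <= 17: swap with position 4, array becomes [15, 1, 5, 1, 8, 18, 17]

Place pivot at position 5: [15, 1, 5, 1, 8, 17, 18]
Pivot position: 5

After partitioning with pivot 17, the array becomes [15, 1, 5, 1, 8, 17, 18]. The pivot is placed at index 5. All elements to the left of the pivot are <= 17, and all elements to the right are > 17.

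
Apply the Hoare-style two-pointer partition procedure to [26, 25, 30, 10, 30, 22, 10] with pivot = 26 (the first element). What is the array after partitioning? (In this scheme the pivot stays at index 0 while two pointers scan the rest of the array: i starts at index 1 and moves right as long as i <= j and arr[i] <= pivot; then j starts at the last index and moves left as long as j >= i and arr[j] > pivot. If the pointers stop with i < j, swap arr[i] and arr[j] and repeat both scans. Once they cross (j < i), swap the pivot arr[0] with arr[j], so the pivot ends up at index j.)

Hoare-style two-pointer partition with pivot = 26:

Initial array: [26, 25, 30, 10, 30, 22, 10]

Pointers start at i = 1, j = 6.
i stops at index 2 (arr[2]=30 > 26), j stops at index 6 (arr[6]=10 <= 26): swap arr[2] and arr[6], array becomes [26, 25, 10, 10, 30, 22, 30]
i stops at index 4 (arr[4]=30 > 26), j stops at index 5 (arr[5]=22 <= 26): swap arr[4] and arr[5], array becomes [26, 25, 10, 10, 22, 30, 30]
i ends at 5, j ends at 4: the pointers have crossed (j < i), so scanning stops.

Swap pivot arr[0] with arr[4] to place pivot at position 4: [22, 25, 10, 10, 26, 30, 30]
Pivot position: 4

After partitioning with pivot 26, the array becomes [22, 25, 10, 10, 26, 30, 30]. The pivot is placed at index 4. All elements to the left of the pivot are <= 26, and all elements to the right are > 26.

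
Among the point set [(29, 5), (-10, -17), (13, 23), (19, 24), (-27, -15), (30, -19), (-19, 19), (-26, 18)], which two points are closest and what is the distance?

Computing all pairwise distances among 8 points:

d((29, 5), (-10, -17)) = 44.7772
d((29, 5), (13, 23)) = 24.0832
d((29, 5), (19, 24)) = 21.4709
d((29, 5), (-27, -15)) = 59.4643
d((29, 5), (30, -19)) = 24.0208
d((29, 5), (-19, 19)) = 50.0
d((29, 5), (-26, 18)) = 56.5155
d((-10, -17), (13, 23)) = 46.1411
d((-10, -17), (19, 24)) = 50.2195
d((-10, -17), (-27, -15)) = 17.1172
d((-10, -17), (30, -19)) = 40.05
d((-10, -17), (-19, 19)) = 37.108
d((-10, -17), (-26, 18)) = 38.4838
d((13, 23), (19, 24)) = 6.0828 <-- minimum
d((13, 23), (-27, -15)) = 55.1725
d((13, 23), (30, -19)) = 45.31
d((13, 23), (-19, 19)) = 32.249
d((13, 23), (-26, 18)) = 39.3192
d((19, 24), (-27, -15)) = 60.3075
d((19, 24), (30, -19)) = 44.3847
d((19, 24), (-19, 19)) = 38.3275
d((19, 24), (-26, 18)) = 45.3982
d((-27, -15), (30, -19)) = 57.1402
d((-27, -15), (-19, 19)) = 34.9285
d((-27, -15), (-26, 18)) = 33.0151
d((30, -19), (-19, 19)) = 62.0081
d((30, -19), (-26, 18)) = 67.1193
d((-19, 19), (-26, 18)) = 7.0711

Closest pair: (13, 23) and (19, 24) with distance 6.0828

The closest pair is (13, 23) and (19, 24) with Euclidean distance 6.0828. For 8 points, brute-force pairwise comparison is shown above. For large n, the divide-and-conquer algorithm (sort by x, recurse on halves, check the dividing strip) achieves O(n log n).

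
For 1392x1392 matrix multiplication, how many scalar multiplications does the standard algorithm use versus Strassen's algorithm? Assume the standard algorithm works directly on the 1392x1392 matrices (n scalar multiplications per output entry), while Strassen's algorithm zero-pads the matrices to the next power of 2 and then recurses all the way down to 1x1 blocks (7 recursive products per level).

Matrix multiplication for 1392x1392 matrices:

Strassen's algorithm requires power-of-2 dimensions. Pad 1392x1392 to 2048x2048 (next power of 2).

Standard algorithm: 1392^3 = 2697228288 multiplications
Strassen's algorithm: 7^(log2(2048)) = 7^11 = 1977326743 multiplications
Savings: 2697228288 - 1977326743 = 719901545 multiplications

Standard: 2697228288 multiplications (1392^3). Strassen: 1977326743 multiplications (7^11, after padding to 2048x2048). Strassen reduces 8 recursive multiplications to 7 at each level.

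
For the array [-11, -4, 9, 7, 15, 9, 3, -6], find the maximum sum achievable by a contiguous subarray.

Using Kadane's algorithm on [-11, -4, 9, 7, 15, 9, 3, -6]:

Scanning through the array:
Position 1 (value -4): max_ending_here = -4, max_so_far = -4
Position 2 (value 9): max_ending_here = 9, max_so_far = 9
Position 3 (value 7): max_ending_here = 16, max_so_far = 16
Position 4 (value 15): max_ending_here = 31, max_so_far = 31
Position 5 (value 9): max_ending_here = 40, max_so_far = 40
Position 6 (value 3): max_ending_here = 43, max_so_far = 43
Position 7 (value -6): max_ending_here = 37, max_so_far = 43

Maximum subarray: [9, 7, 15, 9, 3]
Maximum sum: 43

The maximum subarray is [9, 7, 15, 9, 3] with sum 43. This subarray runs from index 2 to index 6.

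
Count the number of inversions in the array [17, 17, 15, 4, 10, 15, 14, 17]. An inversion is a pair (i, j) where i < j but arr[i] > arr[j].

Finding inversions in [17, 17, 15, 4, 10, 15, 14, 17]:

(0, 2): arr[0]=17 > arr[2]=15
(0, 3): arr[0]=17 > arr[3]=4
(0, 4): arr[0]=17 > arr[4]=10
(0, 5): arr[0]=17 > arr[5]=15
(0, 6): arr[0]=17 > arr[6]=14
(1, 2): arr[1]=17 > arr[2]=15
(1, 3): arr[1]=17 > arr[3]=4
(1, 4): arr[1]=17 > arr[4]=10
(1, 5): arr[1]=17 > arr[5]=15
(1, 6): arr[1]=17 > arr[6]=14
(2, 3): arr[2]=15 > arr[3]=4
(2, 4): arr[2]=15 > arr[4]=10
(2, 6): arr[2]=15 > arr[6]=14
(5, 6): arr[5]=15 > arr[6]=14

Total inversions: 14

The array has 14 inversion(s): (0,2), (0,3), (0,4), (0,5), (0,6), (1,2), (1,3), (1,4), (1,5), (1,6), (2,3), (2,4), (2,6), (5,6). Each pair (i,j) satisfies i < j and arr[i] > arr[j].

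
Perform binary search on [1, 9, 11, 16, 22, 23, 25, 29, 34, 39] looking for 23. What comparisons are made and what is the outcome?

Binary search for 23 in [1, 9, 11, 16, 22, 23, 25, 29, 34, 39]:

lo=0, hi=9, mid=4, arr[mid]=22 -> 22 < 23, search right half
lo=5, hi=9, mid=7, arr[mid]=29 -> 29 > 23, search left half
lo=5, hi=6, mid=5, arr[mid]=23 -> Found target at index 5!

Binary search finds 23 at index 5 after 3 comparisons. The search repeatedly halves the search space by comparing with the middle element.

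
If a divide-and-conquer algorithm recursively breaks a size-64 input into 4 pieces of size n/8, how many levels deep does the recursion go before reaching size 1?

For divide and conquer with division factor 8:

Problem sizes at each level:
Level 0: 64
Level 1: 8
Level 2: 1

The root is level 0 and the size-1 base case is level 2 (the tree spans levels 0 through 2, i.e. 3 levels counting the root), so the depth is the number of divisions: log_8(64) = 2

The recursion tree depth is log_8(64) = 2. At each level, the problem size is divided by 8, so it takes 2 divisions to reduce to a base case of size 1. The algorithm makes 4 recursive calls at each level.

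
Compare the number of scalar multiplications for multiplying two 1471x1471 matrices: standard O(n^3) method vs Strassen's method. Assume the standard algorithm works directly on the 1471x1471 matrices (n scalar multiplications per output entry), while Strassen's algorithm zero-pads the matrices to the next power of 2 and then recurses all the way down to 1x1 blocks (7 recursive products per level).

Matrix multiplication for 1471x1471 matrices:

Strassen's algorithm requires power-of-2 dimensions. Pad 1471x1471 to 2048x2048 (next power of 2).

Standard algorithm: 1471^3 = 3183010111 multiplications
Strassen's algorithm: 7^(log2(2048)) = 7^11 = 1977326743 multiplications
Savings: 3183010111 - 1977326743 = 1205683368 multiplications

Standard: 3183010111 multiplications (1471^3). Strassen: 1977326743 multiplications (7^11, after padding to 2048x2048). Strassen reduces 8 recursive multiplications to 7 at each level.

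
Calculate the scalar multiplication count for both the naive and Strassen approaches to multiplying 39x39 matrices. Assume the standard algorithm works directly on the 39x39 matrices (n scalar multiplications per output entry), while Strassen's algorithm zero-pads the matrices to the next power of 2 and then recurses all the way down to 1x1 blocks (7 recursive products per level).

Matrix multiplication for 39x39 matrices:

Strassen's algorithm requires power-of-2 dimensions. Pad 39x39 to 64x64 (next power of 2).

Standard algorithm: 39^3 = 59319 multiplications
Strassen's algorithm: 7^(log2(64)) = 7^6 = 117649 multiplications
Difference: 59319 - 117649 = -58330 (Strassen uses MORE here due to padding overhead — for small or just-over-power-of-2 n, padding can outweigh the per-level savings)

Standard: 59319 multiplications (39^3). Strassen: 117649 multiplications (7^6, after padding to 64x64). Strassen reduces 8 recursive multiplications to 7 at each level.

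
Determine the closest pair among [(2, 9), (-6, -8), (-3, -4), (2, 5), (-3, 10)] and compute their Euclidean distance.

Computing all pairwise distances among 5 points:

d((2, 9), (-6, -8)) = 18.7883
d((2, 9), (-3, -4)) = 13.9284
d((2, 9), (2, 5)) = 4.0 <-- minimum
d((2, 9), (-3, 10)) = 5.099
d((-6, -8), (-3, -4)) = 5.0
d((-6, -8), (2, 5)) = 15.2643
d((-6, -8), (-3, 10)) = 18.2483
d((-3, -4), (2, 5)) = 10.2956
d((-3, -4), (-3, 10)) = 14.0
d((2, 5), (-3, 10)) = 7.0711

Closest pair: (2, 9) and (2, 5) with distance 4.0

The closest pair is (2, 9) and (2, 5) with Euclidean distance 4.0. For 5 points, brute-force pairwise comparison is shown above. For large n, the divide-and-conquer algorithm (sort by x, recurse on halves, check the dividing strip) achieves O(n log n).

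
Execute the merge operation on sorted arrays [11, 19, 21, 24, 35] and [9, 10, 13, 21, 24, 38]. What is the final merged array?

Merging process:

Compare 11 vs 9: take 9 from right. Merged: [9]
Compare 11 vs 10: take 10 from right. Merged: [9, 10]
Compare 11 vs 13: take 11 from left. Merged: [9, 10, 11]
Compare 19 vs 13: take 13 from right. Merged: [9, 10, 11, 13]
Compare 19 vs 21: take 19 from left. Merged: [9, 10, 11, 13, 19]
Compare 21 vs 21: take 21 from left. Merged: [9, 10, 11, 13, 19, 21]
Compare 24 vs 21: take 21 from right. Merged: [9, 10, 11, 13, 19, 21, 21]
Compare 24 vs 24: take 24 from left. Merged: [9, 10, 11, 13, 19, 21, 21, 24]
Compare 35 vs 24: take 24 from right. Merged: [9, 10, 11, 13, 19, 21, 21, 24, 24]
Compare 35 vs 38: take 35 from left. Merged: [9, 10, 11, 13, 19, 21, 21, 24, 24, 35]
Append remaining from right: [38]. Merged: [9, 10, 11, 13, 19, 21, 21, 24, 24, 35, 38]

Final merged array: [9, 10, 11, 13, 19, 21, 21, 24, 24, 35, 38]
Total comparisons: 10

The merged array is [9, 10, 11, 13, 19, 21, 21, 24, 24, 35, 38], requiring 10 comparisons. The merge step runs in O(n) time where n is the total number of elements.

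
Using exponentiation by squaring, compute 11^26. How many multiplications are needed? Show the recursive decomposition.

Computing 11^26 by squaring (build up from 11^1; each line after the first costs one multiplication):

11^1 = 11
11^2 = (11^1)^2 = 11^2 = 121
11^3 = 11 * 11^2 = 11 * 121 = 1331
11^6 = (11^3)^2 = 1331^2 = 1771561
11^12 = (11^6)^2 = 1771561^2 = 3138428376721
11^13 = 11 * 11^12 = 11 * 3138428376721 = 34522712143931
11^26 = (11^13)^2 = 34522712143931^2 = 1191817653772720942460132761

Result: 1191817653772720942460132761
Multiplications needed: 6 (6 lines after 11^1)

11^26 = 1191817653772720942460132761. Using exponentiation by squaring, this requires 6 multiplications. The key idea: if the exponent is even, square the half-power; if odd, multiply by the base once.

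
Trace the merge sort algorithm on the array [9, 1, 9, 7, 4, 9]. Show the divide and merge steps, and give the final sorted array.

Merge sort trace:

Split: [9, 1, 9, 7, 4, 9] -> [9, 1, 9] and [7, 4, 9]
  Split: [9, 1, 9] -> [9] and [1, 9]
    Split: [1, 9] -> [1] and [9]
    Merge: [1] + [9] -> [1, 9]
  Merge: [9] + [1, 9] -> [1, 9, 9]
  Split: [7, 4, 9] -> [7] and [4, 9]
    Split: [4, 9] -> [4] and [9]
    Merge: [4] + [9] -> [4, 9]
  Merge: [7] + [4, 9] -> [4, 7, 9]
Merge: [1, 9, 9] + [4, 7, 9] -> [1, 4, 7, 9, 9, 9]

Final sorted array: [1, 4, 7, 9, 9, 9]

The merge sort proceeds by recursively splitting the array and merging sorted halves.
After all merges, the sorted array is [1, 4, 7, 9, 9, 9].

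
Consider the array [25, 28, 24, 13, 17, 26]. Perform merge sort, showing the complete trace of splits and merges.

Merge sort trace:

Split: [25, 28, 24, 13, 17, 26] -> [25, 28, 24] and [13, 17, 26]
  Split: [25, 28, 24] -> [25] and [28, 24]
    Split: [28, 24] -> [28] and [24]
    Merge: [28] + [24] -> [24, 28]
  Merge: [25] + [24, 28] -> [24, 25, 28]
  Split: [13, 17, 26] -> [13] and [17, 26]
    Split: [17, 26] -> [17] and [26]
    Merge: [17] + [26] -> [17, 26]
  Merge: [13] + [17, 26] -> [13, 17, 26]
Merge: [24, 25, 28] + [13, 17, 26] -> [13, 17, 24, 25, 26, 28]

Final sorted array: [13, 17, 24, 25, 26, 28]

The merge sort proceeds by recursively splitting the array and merging sorted halves.
After all merges, the sorted array is [13, 17, 24, 25, 26, 28].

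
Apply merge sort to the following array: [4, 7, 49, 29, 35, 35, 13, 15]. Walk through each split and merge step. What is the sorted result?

Merge sort trace:

Split: [4, 7, 49, 29, 35, 35, 13, 15] -> [4, 7, 49, 29] and [35, 35, 13, 15]
  Split: [4, 7, 49, 29] -> [4, 7] and [49, 29]
    Split: [4, 7] -> [4] and [7]
    Merge: [4] + [7] -> [4, 7]
    Split: [49, 29] -> [49] and [29]
    Merge: [49] + [29] -> [29, 49]
  Merge: [4, 7] + [29, 49] -> [4, 7, 29, 49]
  Split: [35, 35, 13, 15] -> [35, 35] and [13, 15]
    Split: [35, 35] -> [35] and [35]
    Merge: [35] + [35] -> [35, 35]
    Split: [13, 15] -> [13] and [15]
    Merge: [13] + [15] -> [13, 15]
  Merge: [35, 35] + [13, 15] -> [13, 15, 35, 35]
Merge: [4, 7, 29, 49] + [13, 15, 35, 35] -> [4, 7, 13, 15, 29, 35, 35, 49]

Final sorted array: [4, 7, 13, 15, 29, 35, 35, 49]

The merge sort proceeds by recursively splitting the array and merging sorted halves.
After all merges, the sorted array is [4, 7, 13, 15, 29, 35, 35, 49].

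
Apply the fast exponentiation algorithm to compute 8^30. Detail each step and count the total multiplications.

Computing 8^30 by squaring (build up from 8^1; each line after the first costs one multiplication):

8^1 = 8
8^2 = (8^1)^2 = 8^2 = 64
8^3 = 8 * 8^2 = 8 * 64 = 512
8^6 = (8^3)^2 = 512^2 = 262144
8^7 = 8 * 8^6 = 8 * 262144 = 2097152
8^14 = (8^7)^2 = 2097152^2 = 4398046511104
8^15 = 8 * 8^14 = 8 * 4398046511104 = 35184372088832
8^30 = (8^15)^2 = 35184372088832^2 = 1237940039285380274899124224

Result: 1237940039285380274899124224
Multiplications needed: 7 (7 lines after 8^1)

8^30 = 1237940039285380274899124224. Using exponentiation by squaring, this requires 7 multiplications. The key idea: if the exponent is even, square the half-power; if odd, multiply by the base once.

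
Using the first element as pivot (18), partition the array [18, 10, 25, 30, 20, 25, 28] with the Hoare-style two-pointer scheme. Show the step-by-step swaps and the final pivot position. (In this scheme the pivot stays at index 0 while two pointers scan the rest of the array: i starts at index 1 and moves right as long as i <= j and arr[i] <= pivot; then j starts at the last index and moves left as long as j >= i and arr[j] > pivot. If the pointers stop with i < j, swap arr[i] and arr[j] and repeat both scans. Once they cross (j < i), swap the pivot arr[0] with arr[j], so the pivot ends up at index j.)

Hoare-style two-pointer partition with pivot = 18:

Initial array: [18, 10, 25, 30, 20, 25, 28]

Pointers start at i = 1, j = 6.
i ends at 2, j ends at 1: the pointers have crossed (j < i), so scanning stops.

Swap pivot arr[0] with arr[1] to place pivot at position 1: [10, 18, 25, 30, 20, 25, 28]
Pivot position: 1

After partitioning with pivot 18, the array becomes [10, 18, 25, 30, 20, 25, 28]. The pivot is placed at index 1. All elements to the left of the pivot are <= 18, and all elements to the right are > 18.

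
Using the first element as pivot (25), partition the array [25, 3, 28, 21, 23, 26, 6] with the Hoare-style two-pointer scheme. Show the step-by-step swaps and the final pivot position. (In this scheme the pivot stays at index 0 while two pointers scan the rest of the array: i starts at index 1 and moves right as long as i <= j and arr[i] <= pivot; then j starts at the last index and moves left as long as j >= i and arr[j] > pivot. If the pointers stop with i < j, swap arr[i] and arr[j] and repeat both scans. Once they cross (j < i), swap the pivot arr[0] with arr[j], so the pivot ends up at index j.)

Hoare-style two-pointer partition with pivot = 25:

Initial array: [25, 3, 28, 21, 23, 26, 6]

Pointers start at i = 1, j = 6.
i stops at index 2 (arr[2]=28 > 25), j stops at index 6 (arr[6]=6 <= 25): swap arr[2] and arr[6], array becomes [25, 3, 6, 21, 23, 26, 28]
i ends at 5, j ends at 4: the pointers have crossed (j < i), so scanning stops.

Swap pivot arr[0] with arr[4] to place pivot at position 4: [23, 3, 6, 21, 25, 26, 28]
Pivot position: 4

After partitioning with pivot 25, the array becomes [23, 3, 6, 21, 25, 26, 28]. The pivot is placed at index 4. All elements to the left of the pivot are <= 25, and all elements to the right are > 25.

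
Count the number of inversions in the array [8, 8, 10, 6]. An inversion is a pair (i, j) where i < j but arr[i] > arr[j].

Finding inversions in [8, 8, 10, 6]:

(0, 3): arr[0]=8 > arr[3]=6
(1, 3): arr[1]=8 > arr[3]=6
(2, 3): arr[2]=10 > arr[3]=6

Total inversions: 3

The array has 3 inversion(s): (0,3), (1,3), (2,3). Each pair (i,j) satisfies i < j and arr[i] > arr[j].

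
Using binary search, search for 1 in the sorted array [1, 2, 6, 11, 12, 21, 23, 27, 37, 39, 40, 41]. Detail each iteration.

Binary search for 1 in [1, 2, 6, 11, 12, 21, 23, 27, 37, 39, 40, 41]:

lo=0, hi=11, mid=5, arr[mid]=21 -> 21 > 1, search left half
lo=0, hi=4, mid=2, arr[mid]=6 -> 6 > 1, search left half
lo=0, hi=1, mid=0, arr[mid]=1 -> Found target at index 0!

Binary search finds 1 at index 0 after 3 comparisons. The search repeatedly halves the search space by comparing with the middle element.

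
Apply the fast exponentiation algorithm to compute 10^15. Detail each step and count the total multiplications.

Computing 10^15 by squaring (build up from 10^1; each line after the first costs one multiplication):

10^1 = 10
10^2 = (10^1)^2 = 10^2 = 100
10^3 = 10 * 10^2 = 10 * 100 = 1000
10^6 = (10^3)^2 = 1000^2 = 1000000
10^7 = 10 * 10^6 = 10 * 1000000 = 10000000
10^14 = (10^7)^2 = 10000000^2 = 100000000000000
10^15 = 10 * 10^14 = 10 * 100000000000000 = 1000000000000000

Result: 1000000000000000
Multiplications needed: 6 (6 lines after 10^1)

10^15 = 1000000000000000. Using exponentiation by squaring, this requires 6 multiplications. The key idea: if the exponent is even, square the half-power; if odd, multiply by the base once.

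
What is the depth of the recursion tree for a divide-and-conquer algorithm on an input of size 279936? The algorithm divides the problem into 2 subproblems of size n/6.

For divide and conquer with division factor 6:

Problem sizes at each level:
Level 0: 279936
Level 1: 46656
Level 2: 7776
Level 3: 1296
Level 4: 216
Level 5: 36
Level 6: 6
Level 7: 1

The root is level 0 and the size-1 base case is level 7 (the tree spans levels 0 through 7, i.e. 8 levels counting the root), so the depth is the number of divisions: log_6(279936) = 7

The recursion tree depth is log_6(279936) = 7. At each level, the problem size is divided by 6, so it takes 7 divisions to reduce to a base case of size 1. The algorithm makes 2 recursive calls at each level.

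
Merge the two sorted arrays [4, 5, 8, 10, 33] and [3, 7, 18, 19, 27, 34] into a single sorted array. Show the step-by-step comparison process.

Merging process:

Compare 4 vs 3: take 3 from right. Merged: [3]
Compare 4 vs 7: take 4 from left. Merged: [3, 4]
Compare 5 vs 7: take 5 from left. Merged: [3, 4, 5]
Compare 8 vs 7: take 7 from right. Merged: [3, 4, 5, 7]
Compare 8 vs 18: take 8 from left. Merged: [3, 4, 5, 7, 8]
Compare 10 vs 18: take 10 from left. Merged: [3, 4, 5, 7, 8, 10]
Compare 33 vs 18: take 18 from right. Merged: [3, 4, 5, 7, 8, 10, 18]
Compare 33 vs 19: take 19 from right. Merged: [3, 4, 5, 7, 8, 10, 18, 19]
Compare 33 vs 27: take 27 from right. Merged: [3, 4, 5, 7, 8, 10, 18, 19, 27]
Compare 33 vs 34: take 33 from left. Merged: [3, 4, 5, 7, 8, 10, 18, 19, 27, 33]
Append remaining from right: [34]. Merged: [3, 4, 5, 7, 8, 10, 18, 19, 27, 33, 34]

Final merged array: [3, 4, 5, 7, 8, 10, 18, 19, 27, 33, 34]
Total comparisons: 10

The merged array is [3, 4, 5, 7, 8, 10, 18, 19, 27, 33, 34], requiring 10 comparisons. The merge step runs in O(n) time where n is the total number of elements.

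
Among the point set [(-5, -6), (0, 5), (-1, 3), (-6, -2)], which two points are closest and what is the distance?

Computing all pairwise distances among 4 points:

d((-5, -6), (0, 5)) = 12.083
d((-5, -6), (-1, 3)) = 9.8489
d((-5, -6), (-6, -2)) = 4.1231
d((0, 5), (-1, 3)) = 2.2361 <-- minimum
d((0, 5), (-6, -2)) = 9.2195
d((-1, 3), (-6, -2)) = 7.0711

Closest pair: (0, 5) and (-1, 3) with distance 2.2361

The closest pair is (0, 5) and (-1, 3) with Euclidean distance 2.2361. For 4 points, brute-force pairwise comparison is shown above. For large n, the divide-and-conquer algorithm (sort by x, recurse on halves, check the dividing strip) achieves O(n log n).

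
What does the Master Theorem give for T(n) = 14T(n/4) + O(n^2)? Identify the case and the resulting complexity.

Master Theorem for T(n) = 14T(n/4) + O(n^2):

a = 14, b = 4, c = 2
log_b(a) = log_4(14) = 1.9037

Case 3: c = 2 > log_4(14) = 1.9037
T(n) = O(n^2) = O(n^2)

For T(n) = 14T(n/4) + O(n^2): log_4(14) = 1.9037. This is Case 3 of the Master Theorem (c > log_b(a), work dominated by root), giving O(n^2).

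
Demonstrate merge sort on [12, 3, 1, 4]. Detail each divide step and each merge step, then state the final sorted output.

Merge sort trace:

Split: [12, 3, 1, 4] -> [12, 3] and [1, 4]
  Split: [12, 3] -> [12] and [3]
  Merge: [12] + [3] -> [3, 12]
  Split: [1, 4] -> [1] and [4]
  Merge: [1] + [4] -> [1, 4]
Merge: [3, 12] + [1, 4] -> [1, 3, 4, 12]

Final sorted array: [1, 3, 4, 12]

The merge sort proceeds by recursively splitting the array and merging sorted halves.
After all merges, the sorted array is [1, 3, 4, 12].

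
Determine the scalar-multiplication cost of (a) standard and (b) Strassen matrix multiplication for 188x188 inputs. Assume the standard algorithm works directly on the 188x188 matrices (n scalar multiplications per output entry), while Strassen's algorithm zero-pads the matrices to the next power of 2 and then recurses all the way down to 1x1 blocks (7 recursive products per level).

Matrix multiplication for 188x188 matrices:

Strassen's algorithm requires power-of-2 dimensions. Pad 188x188 to 256x256 (next power of 2).

Standard algorithm: 188^3 = 6644672 multiplications
Strassen's algorithm: 7^(log2(256)) = 7^8 = 5764801 multiplications
Savings: 6644672 - 5764801 = 879871 multiplications

Standard: 6644672 multiplications (188^3). Strassen: 5764801 multiplications (7^8, after padding to 256x256). Strassen reduces 8 recursive multiplications to 7 at each level.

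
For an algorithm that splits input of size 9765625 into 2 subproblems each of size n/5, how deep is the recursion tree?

For divide and conquer with division factor 5:

Problem sizes at each level:
Level 0: 9765625
Level 1: 1953125
Level 2: 390625
Level 3: 78125
Level 4: 15625
Level 5: 3125
Level 6: 625
Level 7: 125
Level 8: 25
Level 9: 5
Level 10: 1

The root is level 0 and the size-1 base case is level 10 (the tree spans levels 0 through 10, i.e. 11 levels counting the root), so the depth is the number of divisions: log_5(9765625) = 10

The recursion tree depth is log_5(9765625) = 10. At each level, the problem size is divided by 5, so it takes 10 divisions to reduce to a base case of size 1. The algorithm makes 2 recursive calls at each level.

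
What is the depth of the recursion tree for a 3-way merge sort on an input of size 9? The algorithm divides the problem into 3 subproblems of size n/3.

For divide and conquer with division factor 3:

Problem sizes at each level:
Level 0: 9
Level 1: 3
Level 2: 1

The root is level 0 and the size-1 base case is level 2 (the tree spans levels 0 through 2, i.e. 3 levels counting the root), so the depth is the number of divisions: log_3(9) = 2

The recursion tree depth is log_3(9) = 2. At each level, the problem size is divided by 3, so it takes 2 divisions to reduce to a base case of size 1. The algorithm makes 3 recursive calls at each level.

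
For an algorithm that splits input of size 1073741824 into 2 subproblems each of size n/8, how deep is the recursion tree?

For divide and conquer with division factor 8:

Problem sizes at each level:
Level 0: 1073741824
Level 1: 134217728
Level 2: 16777216
Level 3: 2097152
Level 4: 262144
Level 5: 32768
Level 6: 4096
Level 7: 512
Level 8: 64
Level 9: 8
Level 10: 1

The root is level 0 and the size-1 base case is level 10 (the tree spans levels 0 through 10, i.e. 11 levels counting the root), so the depth is the number of divisions: log_8(1073741824) = 10

The recursion tree depth is log_8(1073741824) = 10. At each level, the problem size is divided by 8, so it takes 10 divisions to reduce to a base case of size 1. The algorithm makes 2 recursive calls at each level.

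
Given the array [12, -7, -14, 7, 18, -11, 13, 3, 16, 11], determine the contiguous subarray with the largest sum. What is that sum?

Using Kadane's algorithm on [12, -7, -14, 7, 18, -11, 13, 3, 16, 11]:

Scanning through the array:
Position 1 (value -7): max_ending_here = 5, max_so_far = 12
Position 2 (value -14): max_ending_here = -9, max_so_far = 12
Position 3 (value 7): max_ending_here = 7, max_so_far = 12
Position 4 (value 18): max_ending_here = 25, max_so_far = 25
Position 5 (value -11): max_ending_here = 14, max_so_far = 25
Position 6 (value 13): max_ending_here = 27, max_so_far = 27
Position 7 (value 3): max_ending_here = 30, max_so_far = 30
Position 8 (value 16): max_ending_here = 46, max_so_far = 46
Position 9 (value 11): max_ending_here = 57, max_so_far = 57

Maximum subarray: [7, 18, -11, 13, 3, 16, 11]
Maximum sum: 57

The maximum subarray is [7, 18, -11, 13, 3, 16, 11] with sum 57. This subarray runs from index 3 to index 9.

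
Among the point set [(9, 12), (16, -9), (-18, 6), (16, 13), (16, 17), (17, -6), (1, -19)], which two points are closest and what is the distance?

Computing all pairwise distances among 7 points:

d((9, 12), (16, -9)) = 22.1359
d((9, 12), (-18, 6)) = 27.6586
d((9, 12), (16, 13)) = 7.0711
d((9, 12), (16, 17)) = 8.6023
d((9, 12), (17, -6)) = 19.6977
d((9, 12), (1, -19)) = 32.0156
d((16, -9), (-18, 6)) = 37.1618
d((16, -9), (16, 13)) = 22.0
d((16, -9), (16, 17)) = 26.0
d((16, -9), (17, -6)) = 3.1623 <-- minimum
d((16, -9), (1, -19)) = 18.0278
d((-18, 6), (16, 13)) = 34.7131
d((-18, 6), (16, 17)) = 35.7351
d((-18, 6), (17, -6)) = 37.0
d((-18, 6), (1, -19)) = 31.4006
d((16, 13), (16, 17)) = 4.0
d((16, 13), (17, -6)) = 19.0263
d((16, 13), (1, -19)) = 35.3412
d((16, 17), (17, -6)) = 23.0217
d((16, 17), (1, -19)) = 39.0
d((17, -6), (1, -19)) = 20.6155

Closest pair: (16, -9) and (17, -6) with distance 3.1623

The closest pair is (16, -9) and (17, -6) with Euclidean distance 3.1623. For 7 points, brute-force pairwise comparison is shown above. For large n, the divide-and-conquer algorithm (sort by x, recurse on halves, check the dividing strip) achieves O(n log n).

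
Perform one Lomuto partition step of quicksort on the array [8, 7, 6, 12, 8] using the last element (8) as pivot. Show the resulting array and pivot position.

Lomuto partition with pivot = 8:

Initial array: [8, 7, 6, 12, 8]

arr[0]=8 <= 8: swap with position 0, array becomes [8, 7, 6, 12, 8]
arr[1]=7 <= 8: swap with position 1, array becomes [8, 7, 6, 12, 8]
arr[2]=6 <= 8: swap with position 2, array becomes [8, 7, 6, 12, 8]
arr[3]=12 > 8: no swap

Place pivot at position 3: [8, 7, 6, 8, 12]
Pivot position: 3

After partitioning with pivot 8, the array becomes [8, 7, 6, 8, 12]. The pivot is placed at index 3. All elements to the left of the pivot are <= 8, and all elements to the right are > 8.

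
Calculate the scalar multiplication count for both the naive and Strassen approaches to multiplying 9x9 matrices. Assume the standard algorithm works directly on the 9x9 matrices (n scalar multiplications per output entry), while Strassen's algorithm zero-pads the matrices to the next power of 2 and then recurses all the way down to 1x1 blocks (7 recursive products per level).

Matrix multiplication for 9x9 matrices:

Strassen's algorithm requires power-of-2 dimensions. Pad 9x9 to 16x16 (next power of 2).

Standard algorithm: 9^3 = 729 multiplications
Strassen's algorithm: 7^(log2(16)) = 7^4 = 2401 multiplications
Difference: 729 - 2401 = -1672 (Strassen uses MORE here due to padding overhead — for small or just-over-power-of-2 n, padding can outweigh the per-level savings)

Standard: 729 multiplications (9^3). Strassen: 2401 multiplications (7^4, after padding to 16x16). Strassen reduces 8 recursive multiplications to 7 at each level.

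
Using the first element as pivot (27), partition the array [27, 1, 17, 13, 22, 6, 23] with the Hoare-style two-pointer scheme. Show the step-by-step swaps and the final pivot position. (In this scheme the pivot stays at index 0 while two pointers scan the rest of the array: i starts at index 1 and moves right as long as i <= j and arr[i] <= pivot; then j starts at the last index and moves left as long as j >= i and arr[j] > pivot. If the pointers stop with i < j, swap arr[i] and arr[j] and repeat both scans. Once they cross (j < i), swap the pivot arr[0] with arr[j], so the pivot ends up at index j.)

Hoare-style two-pointer partition with pivot = 27:

Initial array: [27, 1, 17, 13, 22, 6, 23]

Pointers start at i = 1, j = 6.
i ends at 7, j ends at 6: the pointers have crossed (j < i), so scanning stops.

Swap pivot arr[0] with arr[6] to place pivot at position 6: [23, 1, 17, 13, 22, 6, 27]
Pivot position: 6

After partitioning with pivot 27, the array becomes [23, 1, 17, 13, 22, 6, 27]. The pivot is placed at index 6. All elements to the left of the pivot are <= 27, and all elements to the right are > 27.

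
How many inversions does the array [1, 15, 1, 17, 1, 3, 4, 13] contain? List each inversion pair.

Finding inversions in [1, 15, 1, 17, 1, 3, 4, 13]:

(1, 2): arr[1]=15 > arr[2]=1
(1, 4): arr[1]=15 > arr[4]=1
(1, 5): arr[1]=15 > arr[5]=3
(1, 6): arr[1]=15 > arr[6]=4
(1, 7): arr[1]=15 > arr[7]=13
(3, 4): arr[3]=17 > arr[4]=1
(3, 5): arr[3]=17 > arr[5]=3
(3, 6): arr[3]=17 > arr[6]=4
(3, 7): arr[3]=17 > arr[7]=13

Total inversions: 9

The array has 9 inversion(s): (1,2), (1,4), (1,5), (1,6), (1,7), (3,4), (3,5), (3,6), (3,7). Each pair (i,j) satisfies i < j and arr[i] > arr[j].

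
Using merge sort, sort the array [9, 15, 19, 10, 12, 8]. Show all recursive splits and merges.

Merge sort trace:

Split: [9, 15, 19, 10, 12, 8] -> [9, 15, 19] and [10, 12, 8]
  Split: [9, 15, 19] -> [9] and [15, 19]
    Split: [15, 19] -> [15] and [19]
    Merge: [15] + [19] -> [15, 19]
  Merge: [9] + [15, 19] -> [9, 15, 19]
  Split: [10, 12, 8] -> [10] and [12, 8]
    Split: [12, 8] -> [12] and [8]
    Merge: [12] + [8] -> [8, 12]
  Merge: [10] + [8, 12] -> [8, 10, 12]
Merge: [9, 15, 19] + [8, 10, 12] -> [8, 9, 10, 12, 15, 19]

Final sorted array: [8, 9, 10, 12, 15, 19]

The merge sort proceeds by recursively splitting the array and merging sorted halves.
After all merges, the sorted array is [8, 9, 10, 12, 15, 19].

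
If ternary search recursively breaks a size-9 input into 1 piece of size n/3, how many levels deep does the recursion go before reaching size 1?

For divide and conquer with division factor 3:

Problem sizes at each level:
Level 0: 9
Level 1: 3
Level 2: 1

The root is level 0 and the size-1 base case is level 2 (the tree spans levels 0 through 2, i.e. 3 levels counting the root), so the depth is the number of divisions: log_3(9) = 2

The recursion tree depth is log_3(9) = 2. At each level, the problem size is divided by 3, so it takes 2 divisions to reduce to a base case of size 1. The algorithm makes 1 recursive call at each level.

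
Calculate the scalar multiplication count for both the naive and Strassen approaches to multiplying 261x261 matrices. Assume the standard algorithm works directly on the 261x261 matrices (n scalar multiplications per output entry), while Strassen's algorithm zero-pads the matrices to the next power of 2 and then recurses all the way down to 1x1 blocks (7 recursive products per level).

Matrix multiplication for 261x261 matrices:

Strassen's algorithm requires power-of-2 dimensions. Pad 261x261 to 512x512 (next power of 2).

Standard algorithm: 261^3 = 17779581 multiplications
Strassen's algorithm: 7^(log2(512)) = 7^9 = 40353607 multiplications
Difference: 17779581 - 40353607 = -22574026 (Strassen uses MORE here due to padding overhead — for small or just-over-power-of-2 n, padding can outweigh the per-level savings)

Standard: 17779581 multiplications (261^3). Strassen: 40353607 multiplications (7^9, after padding to 512x512). Strassen reduces 8 recursive multiplications to 7 at each level.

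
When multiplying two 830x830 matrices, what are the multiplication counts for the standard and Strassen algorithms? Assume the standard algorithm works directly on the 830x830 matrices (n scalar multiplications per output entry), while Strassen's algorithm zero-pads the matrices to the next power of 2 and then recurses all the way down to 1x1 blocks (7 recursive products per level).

Matrix multiplication for 830x830 matrices:

Strassen's algorithm requires power-of-2 dimensions. Pad 830x830 to 1024x1024 (next power of 2).

Standard algorithm: 830^3 = 571787000 multiplications
Strassen's algorithm: 7^(log2(1024)) = 7^10 = 282475249 multiplications
Savings: 571787000 - 282475249 = 289311751 multiplications

Standard: 571787000 multiplications (830^3). Strassen: 282475249 multiplications (7^10, after padding to 1024x1024). Strassen reduces 8 recursive multiplications to 7 at each level.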